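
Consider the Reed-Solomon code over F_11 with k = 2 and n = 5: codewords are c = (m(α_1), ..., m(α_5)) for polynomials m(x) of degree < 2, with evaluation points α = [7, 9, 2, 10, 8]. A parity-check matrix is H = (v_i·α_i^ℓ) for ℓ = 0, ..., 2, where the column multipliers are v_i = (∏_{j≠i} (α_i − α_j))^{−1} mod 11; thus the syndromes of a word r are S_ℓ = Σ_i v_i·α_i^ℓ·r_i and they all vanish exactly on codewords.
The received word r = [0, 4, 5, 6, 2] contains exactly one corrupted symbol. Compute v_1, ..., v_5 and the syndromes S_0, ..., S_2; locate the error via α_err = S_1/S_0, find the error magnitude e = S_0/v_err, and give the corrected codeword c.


S = (6, 1, 2), error at position 3, error magnitude e = 4, c = [0, 4, 1, 6, 2].

Step 1: column multipliers v_i = (∏_{j≠i}(α_i − α_j))^{−1} mod 11.
  i = 1 (α = 7): (7−9)(7−2)(7−10)(7−8) = (−2)·5·(−3)·(−1) = −30 ≡ 3, so v_1 = 3^{−1} = 4 (mod 11).
  i = 2 (α = 9): (9−7)(9−2)(9−10)(9−8) = 2·7·(−1)·1 = −14 ≡ 8, so v_2 = 8^{−1} = 7 (mod 11).
  i = 3 (α = 2): (2−7)(2−9)(2−10)(2−8) = (−5)·(−7)·(−8)·(−6) = 1680 ≡ 8, so v_3 = 8^{−1} = 7 (mod 11).
  i = 4 (α = 10): (10−7)(10−9)(10−2)(10−8) = 3·1·8·2 = 48 ≡ 4, so v_4 = 4^{−1} = 3 (mod 11).
  i = 5 (α = 8): (8−7)(8−9)(8−2)(8−10) = 1·(−1)·6·(−2) = 12 ≡ 1, so v_5 = 1^{−1} = 1 (mod 11).
  v = [4, 7, 7, 3, 1].
Step 2: syndromes of r = [0, 4, 5, 6, 2] (all sums mod 11).
  S_0 = Σ v_i r_i = 4·0 + 7·4 + 7·5 + 3·6 + 1·2 = 83 ≡ 6.
  S_1 = Σ v_i α_i r_i = 4·7·0 + 7·9·4 + 7·2·5 + 3·10·6 + 1·8·2 = 518 ≡ 1.
  α_i^2 mod 11 = [5, 4, 4, 1, 9].
  S_2 = Σ v_i α_i^2 r_i = 4·5·0 + 7·4·4 + 7·4·5 + 3·1·6 + 1·9·2 = 288 ≡ 2.
  S = (6, 1, 2) ≠ 0, so r is not a codeword (an error is present).
Step 3: locate the error. For a single error e at position i, S_ℓ = v_i·e·α_i^ℓ, so α_err = S_1/S_0.
  S_0^{−1} = 6^{−1} = 2 (mod 11), so α_err = 1·2 = 2 ≡ 2 = α_3. Error position i = 3.
  Consistency check: S_2/S_1 = 2·1 = 2 ≡ 2 = α_err ✓ (single-error assumption holds).
Step 4: error magnitude e = S_0/v_3 = S_0·∏_{j≠3}(α_3 − α_j) = 6·8 = 48 ≡ 4 (mod 11).
Step 5: correct position 3: c_3 = r_3 − e = 5 − 4 ≡ 1 (mod 11). Hence c = [0, 4, 1, 6, 2].
  Check: interpolating c through the α_i gives m(x) = 8 + 2·x (degree < 2) with m(α_i) = c_i for every i, so c is indeed a codeword.


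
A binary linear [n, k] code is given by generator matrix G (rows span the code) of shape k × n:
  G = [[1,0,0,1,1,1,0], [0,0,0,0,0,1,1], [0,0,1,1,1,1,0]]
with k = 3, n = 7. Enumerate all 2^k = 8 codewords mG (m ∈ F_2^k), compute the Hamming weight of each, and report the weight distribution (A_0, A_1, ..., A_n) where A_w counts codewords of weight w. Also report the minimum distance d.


Weight distribution: A_0 = 1, A_2 = 2, A_4 = 5. Minimum distance d = 2.

Enumerate all 2^3 = 8 messages m ∈ F_2^3.
For each, compute codeword c = mG in F_2^7, then tally its weight.
  m = 000 → c = 0000000, weight = 0.
  m = 100 → c = 1001110, weight = 4.
  m = 010 → c = 0000011, weight = 2.
  m = 110 → c = 1001101, weight = 4.
  m = 001 → c = 0011110, weight = 4.
  m = 101 → c = 1010000, weight = 2.
  m = 011 → c = 0011101, weight = 4.
  m = 111 → c = 1010011, weight = 4.
Tally weights:
  weight 0: 1 codewords.
  weight 2: 2 codewords.
  weight 4: 5 codewords.
Minimum distance d = smallest w > 0 with A_w > 0 = 2.
Sanity: Σ A_w = 8 = 2^3 = 8 ✓.


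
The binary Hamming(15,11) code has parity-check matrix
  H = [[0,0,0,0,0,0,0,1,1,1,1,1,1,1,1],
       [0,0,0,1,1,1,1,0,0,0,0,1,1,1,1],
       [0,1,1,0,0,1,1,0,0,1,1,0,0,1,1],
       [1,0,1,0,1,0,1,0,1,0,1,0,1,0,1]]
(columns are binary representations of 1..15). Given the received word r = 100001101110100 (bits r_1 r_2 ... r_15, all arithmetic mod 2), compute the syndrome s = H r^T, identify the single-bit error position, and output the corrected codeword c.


s = (0, 1, 0, 1)^T, error position = 5, corrected codeword c = 100011101110100

Compute s = H r^T mod 2 one row at a time:
  s_1 = 0 + 1 + 1 + 1 + 0 + 1 + 0 + 0 = 4 ≡ 0 (mod 2).
  s_2 = 0 + 0 + 1 + 1 + 0 + 1 + 0 + 0 = 3 ≡ 1 (mod 2).
  s_3 = 0 + 0 + 1 + 1 + 1 + 1 + 0 + 0 = 4 ≡ 0 (mod 2).
  s_4 = 1 + 0 + 0 + 1 + 1 + 1 + 1 + 0 = 5 ≡ 1 (mod 2).
s = (0, 1, 0, 1)^T — this equals column 5 of H (binary 0101), so error is at position 5.
Correct: flip bit 5 of r = 100001101110100 to get c = 100011101110100.


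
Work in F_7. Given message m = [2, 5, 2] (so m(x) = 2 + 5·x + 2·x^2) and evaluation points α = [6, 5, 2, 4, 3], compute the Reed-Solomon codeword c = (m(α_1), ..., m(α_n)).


c = [6, 0, 6, 5, 0]

Message polynomial: m(x) = 2 + 5·x + 2·x^2 (mod 7).
For each evaluation point α_i, compute m(α_i) mod 7:
  α_1 = 6: Horner steps 2 → 3 → 6, so m(6) = 6.
  α_2 = 5: Horner steps 2 → 1 → 0, so m(5) = 0.
  α_3 = 2: Horner steps 2 → 2 → 6, so m(2) = 6.
  α_4 = 4: Horner steps 2 → 6 → 5, so m(4) = 5.
  α_5 = 3: Horner steps 2 → 4 → 0, so m(3) = 0.
Codeword c = [6, 0, 6, 5, 0] ∈ F_7^5.


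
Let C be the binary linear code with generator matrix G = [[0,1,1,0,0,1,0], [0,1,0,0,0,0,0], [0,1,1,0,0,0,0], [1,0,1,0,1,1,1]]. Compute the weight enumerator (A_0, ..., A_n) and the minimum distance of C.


Weight distribution: A_0 = 1, A_1 = 3, A_2 = 3, A_3 = 2, A_4 = 3, A_5 = 3, A_6 = 1. Minimum distance d = 1.

Enumerate all 2^4 = 16 messages m ∈ F_2^4.
For each, compute codeword c = mG in F_2^7, then tally its weight.
  m = 0000 → c = 0000000, weight = 0.
  m = 1000 → c = 0110010, weight = 3.
  m = 0100 → c = 0100000, weight = 1.
  m = 1100 → c = 0010010, weight = 2.
  m = 0010 → c = 0110000, weight = 2.
  m = 1010 → c = 0000010, weight = 1.
  m = 0110 → c = 0010000, weight = 1.
  m = 1110 → c = 0100010, weight = 2.
  m = 0001 → c = 1010111, weight = 5.
  m = 1001 → c = 1100101, weight = 4.
  m = 0101 → c = 1110111, weight = 6.
  m = 1101 → c = 1000101, weight = 3.
  m = 0011 → c = 1100111, weight = 5.
  m = 1011 → c = 1010101, weight = 4.
  m = 0111 → c = 1000111, weight = 4.
  m = 1111 → c = 1110101, weight = 5.
Tally weights:
  weight 0: 1 codewords.
  weight 1: 3 codewords.
  weight 2: 3 codewords.
  weight 3: 2 codewords.
  weight 4: 3 codewords.
  weight 5: 3 codewords.
  weight 6: 1 codewords.
Minimum distance d = smallest w > 0 with A_w > 0 = 1.
Sanity: Σ A_w = 16 = 2^4 = 16 ✓.


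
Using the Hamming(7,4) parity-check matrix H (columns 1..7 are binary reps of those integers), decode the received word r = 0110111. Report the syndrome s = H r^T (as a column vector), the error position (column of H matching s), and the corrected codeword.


s = (1, 0, 1)^T, error position = 5, corrected codeword c = 0110011

Compute s = H r^T mod 2 one row at a time:
  s_1 = 0 + 1 + 1 + 1 = 3 ≡ 1 (mod 2).
  s_2 = 1 + 1 + 1 + 1 = 4 ≡ 0 (mod 2).
  s_3 = 0 + 1 + 1 + 1 = 3 ≡ 1 (mod 2).
s = (1, 0, 1)^T — this equals column 5 of H (binary 101), so error is at position 5.
Correct: flip bit 5 of r = 0110111 to get c = 0110011.


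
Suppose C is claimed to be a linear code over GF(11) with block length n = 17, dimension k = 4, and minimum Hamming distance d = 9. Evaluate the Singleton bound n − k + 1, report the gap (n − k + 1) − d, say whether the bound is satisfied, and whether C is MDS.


Singleton RHS = n − k + 1 = 14, slack = 5, bound satisfied, not MDS.

Singleton bound: d ≤ n − k + 1.
Here n = 17, k = 4, so n − k + 1 = 14.
Given d = 9, check d ≤ 14: YES.
Slack = (n − k + 1) − d = 5.
The code is NOT MDS (slack = 5 > 0).
Description: the claimed parameters are [17, 4, 9]_11; such a code would be non-MDS.


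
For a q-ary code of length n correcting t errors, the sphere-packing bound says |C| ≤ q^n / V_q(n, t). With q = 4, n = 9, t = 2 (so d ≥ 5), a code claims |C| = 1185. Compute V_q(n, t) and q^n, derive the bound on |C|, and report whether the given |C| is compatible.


V_q(n, t) = 352, q^n = 262144, Hamming bound = 744, |C| = 1185 > bound (violated).

Step 1: Compute V_q(n, t) = Σ_{j=0}^2 C(n, j) (q−1)^j.
  j = 0: C(9,0)·(3)^0 = 1·1 = 1.
  j = 1: C(9,1)·(3)^1 = 9·3 = 27.
  j = 2: C(9,2)·(3)^2 = 36·9 = 324.
  V_q(n, t) = 1 + 27 + 324 = 352.
Step 2: q^n = 4^9 = 262144.
Step 3: Hamming bound ⌊q^n / V_q(n,t)⌋ = ⌊262144/352⌋ = 744.
Step 4: Compare |C| = 1185 to 744: violated.
The claimed |C| lies above the Hamming bound, so no 4-ary code of length 9 with d ≥ 5 can have 1185 codewords.


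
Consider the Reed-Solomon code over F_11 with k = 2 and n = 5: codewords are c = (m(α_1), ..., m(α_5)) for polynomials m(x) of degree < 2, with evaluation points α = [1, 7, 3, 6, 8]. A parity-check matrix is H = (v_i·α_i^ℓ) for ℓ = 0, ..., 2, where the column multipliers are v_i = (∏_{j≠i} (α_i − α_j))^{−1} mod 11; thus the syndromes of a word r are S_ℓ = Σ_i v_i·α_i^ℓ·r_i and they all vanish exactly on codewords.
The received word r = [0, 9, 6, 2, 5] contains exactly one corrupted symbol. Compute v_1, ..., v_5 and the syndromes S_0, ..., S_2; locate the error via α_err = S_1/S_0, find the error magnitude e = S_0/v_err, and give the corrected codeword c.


S = (3, 9, 5), error at position 3, error magnitude e = 3, c = [0, 9, 3, 2, 5].

Step 1: column multipliers v_i = (∏_{j≠i}(α_i − α_j))^{−1} mod 11.
  i = 1 (α = 1): (1−7)(1−3)(1−6)(1−8) = (−6)·(−2)·(−5)·(−7) = 420 ≡ 2, so v_1 = 2^{−1} = 6 (mod 11).
  i = 2 (α = 7): (7−1)(7−3)(7−6)(7−8) = 6·4·1·(−1) = −24 ≡ 9, so v_2 = 9^{−1} = 5 (mod 11).
  i = 3 (α = 3): (3−1)(3−7)(3−6)(3−8) = 2·(−4)·(−3)·(−5) = −120 ≡ 1, so v_3 = 1^{−1} = 1 (mod 11).
  i = 4 (α = 6): (6−1)(6−7)(6−3)(6−8) = 5·(−1)·3·(−2) = 30 ≡ 8, so v_4 = 8^{−1} = 7 (mod 11).
  i = 5 (α = 8): (8−1)(8−7)(8−3)(8−6) = 7·1·5·2 = 70 ≡ 4, so v_5 = 4^{−1} = 3 (mod 11).
  v = [6, 5, 1, 7, 3].
Step 2: syndromes of r = [0, 9, 6, 2, 5] (all sums mod 11).
  S_0 = Σ v_i r_i = 6·0 + 5·9 + 1·6 + 7·2 + 3·5 = 80 ≡ 3.
  S_1 = Σ v_i α_i r_i = 6·1·0 + 5·7·9 + 1·3·6 + 7·6·2 + 3·8·5 = 537 ≡ 9.
  α_i^2 mod 11 = [1, 5, 9, 3, 9].
  S_2 = Σ v_i α_i^2 r_i = 6·1·0 + 5·5·9 + 1·9·6 + 7·3·2 + 3·9·5 = 456 ≡ 5.
  S = (3, 9, 5) ≠ 0, so r is not a codeword (an error is present).
Step 3: locate the error. For a single error e at position i, S_ℓ = v_i·e·α_i^ℓ, so α_err = S_1/S_0.
  S_0^{−1} = 3^{−1} = 4 (mod 11), so α_err = 9·4 = 36 ≡ 3 = α_3. Error position i = 3.
  Consistency check: S_2/S_1 = 5·5 = 25 ≡ 3 = α_err ✓ (single-error assumption holds).
Step 4: error magnitude e = S_0/v_3 = S_0·∏_{j≠3}(α_3 − α_j) = 3·1 = 3 ≡ 3 (mod 11).
Step 5: correct position 3: c_3 = r_3 − e = 6 − 3 ≡ 3 (mod 11). Hence c = [0, 9, 3, 2, 5].
  Check: interpolating c through the α_i gives m(x) = 4 + 7·x (degree < 2) with m(α_i) = c_i for every i, so c is indeed a codeword.


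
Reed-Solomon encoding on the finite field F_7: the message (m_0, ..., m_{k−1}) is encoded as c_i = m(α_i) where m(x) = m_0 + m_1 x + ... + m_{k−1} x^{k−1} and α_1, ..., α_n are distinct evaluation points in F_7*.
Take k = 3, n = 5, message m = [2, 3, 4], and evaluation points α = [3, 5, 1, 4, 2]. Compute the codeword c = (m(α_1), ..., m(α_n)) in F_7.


c = [5, 5, 2, 1, 3]

Message polynomial: m(x) = 2 + 3·x + 4·x^2 (mod 7).
For each evaluation point α_i, compute m(α_i) mod 7:
  α_1 = 3: Horner steps 4 → 1 → 5, so m(3) = 5.
  α_2 = 5: Horner steps 4 → 2 → 5, so m(5) = 5.
  α_3 = 1: Horner steps 4 → 0 → 2, so m(1) = 2.
  α_4 = 4: Horner steps 4 → 5 → 1, so m(4) = 1.
  α_5 = 2: Horner steps 4 → 4 → 3, so m(2) = 3.
Codeword c = [5, 5, 2, 1, 3] ∈ F_7^5.


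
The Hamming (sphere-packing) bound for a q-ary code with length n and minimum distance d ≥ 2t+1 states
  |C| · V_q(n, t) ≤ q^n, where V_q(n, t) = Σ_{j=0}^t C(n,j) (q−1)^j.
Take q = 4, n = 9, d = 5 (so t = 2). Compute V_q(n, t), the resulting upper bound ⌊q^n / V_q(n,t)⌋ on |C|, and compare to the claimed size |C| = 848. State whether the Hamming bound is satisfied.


V_q(n, t) = 352, q^n = 262144, Hamming bound = 744, |C| = 848 > bound (violated).

Step 1: Compute V_q(n, t) = Σ_{j=0}^2 C(n, j) (q−1)^j.
  j = 0: C(9,0)·(3)^0 = 1·1 = 1.
  j = 1: C(9,1)·(3)^1 = 9·3 = 27.
  j = 2: C(9,2)·(3)^2 = 36·9 = 324.
  V_q(n, t) = 1 + 27 + 324 = 352.
Step 2: q^n = 4^9 = 262144.
Step 3: Hamming bound ⌊q^n / V_q(n,t)⌋ = ⌊262144/352⌋ = 744.
Step 4: Compare |C| = 848 to 744: violated.
The claimed |C| lies above the Hamming bound, so no 4-ary code of length 9 with d ≥ 5 can have 848 codewords.


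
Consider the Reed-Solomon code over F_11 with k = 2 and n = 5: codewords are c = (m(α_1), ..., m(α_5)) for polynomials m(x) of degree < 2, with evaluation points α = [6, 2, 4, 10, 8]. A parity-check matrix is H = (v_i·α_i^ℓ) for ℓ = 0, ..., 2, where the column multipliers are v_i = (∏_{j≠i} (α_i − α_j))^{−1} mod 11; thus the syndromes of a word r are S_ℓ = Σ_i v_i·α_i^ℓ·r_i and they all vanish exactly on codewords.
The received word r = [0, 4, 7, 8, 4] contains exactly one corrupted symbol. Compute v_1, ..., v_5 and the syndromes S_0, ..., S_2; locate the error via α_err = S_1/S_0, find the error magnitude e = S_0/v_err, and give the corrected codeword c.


S = (10, 9, 7), error at position 2, error magnitude e = 1, c = [0, 3, 7, 8, 4].

Step 1: column multipliers v_i = (∏_{j≠i}(α_i − α_j))^{−1} mod 11.
  i = 1 (α = 6): (6−2)(6−4)(6−10)(6−8) = 4·2·(−4)·(−2) = 64 ≡ 9, so v_1 = 9^{−1} = 5 (mod 11).
  i = 2 (α = 2): (2−6)(2−4)(2−10)(2−8) = (−4)·(−2)·(−8)·(−6) = 384 ≡ 10, so v_2 = 10^{−1} = 10 (mod 11).
  i = 3 (α = 4): (4−6)(4−2)(4−10)(4−8) = (−2)·2·(−6)·(−4) = −96 ≡ 3, so v_3 = 3^{−1} = 4 (mod 11).
  i = 4 (α = 10): (10−6)(10−2)(10−4)(10−8) = 4·8·6·2 = 384 ≡ 10, so v_4 = 10^{−1} = 10 (mod 11).
  i = 5 (α = 8): (8−6)(8−2)(8−4)(8−10) = 2·6·4·(−2) = −96 ≡ 3, so v_5 = 3^{−1} = 4 (mod 11).
  v = [5, 10, 4, 10, 4].
Step 2: syndromes of r = [0, 4, 7, 8, 4] (all sums mod 11).
  S_0 = Σ v_i r_i = 5·0 + 10·4 + 4·7 + 10·8 + 4·4 = 164 ≡ 10.
  S_1 = Σ v_i α_i r_i = 5·6·0 + 10·2·4 + 4·4·7 + 10·10·8 + 4·8·4 = 1120 ≡ 9.
  α_i^2 mod 11 = [3, 4, 5, 1, 9].
  S_2 = Σ v_i α_i^2 r_i = 5·3·0 + 10·4·4 + 4·5·7 + 10·1·8 + 4·9·4 = 524 ≡ 7.
  S = (10, 9, 7) ≠ 0, so r is not a codeword (an error is present).
Step 3: locate the error. For a single error e at position i, S_ℓ = v_i·e·α_i^ℓ, so α_err = S_1/S_0.
  S_0^{−1} = 10^{−1} = 10 (mod 11), so α_err = 9·10 = 90 ≡ 2 = α_2. Error position i = 2.
  Consistency check: S_2/S_1 = 7·5 = 35 ≡ 2 = α_err ✓ (single-error assumption holds).
Step 4: error magnitude e = S_0/v_2 = S_0·∏_{j≠2}(α_2 − α_j) = 10·10 = 100 ≡ 1 (mod 11).
Step 5: correct position 2: c_2 = r_2 − e = 4 − 1 ≡ 3 (mod 11). Hence c = [0, 3, 7, 8, 4].
  Check: interpolating c through the α_i gives m(x) = 10 + 2·x (degree < 2) with m(α_i) = c_i for every i, so c is indeed a codeword.


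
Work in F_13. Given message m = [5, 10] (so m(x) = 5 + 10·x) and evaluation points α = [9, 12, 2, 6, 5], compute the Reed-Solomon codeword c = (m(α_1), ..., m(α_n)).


c = [4, 8, 12, 0, 3]

Message polynomial: m(x) = 5 + 10·x (mod 13).
For each evaluation point α_i, compute m(α_i) mod 13:
  α_1 = 9: Horner steps 10 → 4, so m(9) = 4.
  α_2 = 12: Horner steps 10 → 8, so m(12) = 8.
  α_3 = 2: Horner steps 10 → 12, so m(2) = 12.
  α_4 = 6: Horner steps 10 → 0, so m(6) = 0.
  α_5 = 5: Horner steps 10 → 3, so m(5) = 3.
Codeword c = [4, 8, 12, 0, 3] ∈ F_13^5.


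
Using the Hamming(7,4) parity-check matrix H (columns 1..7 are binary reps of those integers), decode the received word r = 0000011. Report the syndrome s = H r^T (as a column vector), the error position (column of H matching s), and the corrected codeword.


s = (0, 0, 1)^T, error position = 1, corrected codeword c = 1000011

Compute s = H r^T mod 2 one row at a time:
  s_1 = 0 + 0 + 1 + 1 = 2 ≡ 0 (mod 2).
  s_2 = 0 + 0 + 1 + 1 = 2 ≡ 0 (mod 2).
  s_3 = 0 + 0 + 0 + 1 = 1 ≡ 1 (mod 2).
s = (0, 0, 1)^T — this equals column 1 of H (binary 001), so error is at position 1.
Correct: flip bit 1 of r = 0000011 to get c = 1000011.


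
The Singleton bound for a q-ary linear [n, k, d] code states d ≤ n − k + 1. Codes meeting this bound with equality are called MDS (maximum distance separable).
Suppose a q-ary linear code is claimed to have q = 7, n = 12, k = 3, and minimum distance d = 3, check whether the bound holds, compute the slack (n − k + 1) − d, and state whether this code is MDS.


Singleton RHS = n − k + 1 = 10, slack = 7, bound satisfied, not MDS.

Singleton bound: d ≤ n − k + 1.
Here n = 12, k = 3, so n − k + 1 = 10.
Given d = 3, check d ≤ 10: YES.
Slack = (n − k + 1) − d = 7.
The code is NOT MDS (slack = 7 > 0).
Description: the claimed parameters are [12, 3, 3]_7; such a code would be non-MDS.


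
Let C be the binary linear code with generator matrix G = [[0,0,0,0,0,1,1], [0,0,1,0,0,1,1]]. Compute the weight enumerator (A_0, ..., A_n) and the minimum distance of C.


Weight distribution: A_0 = 1, A_1 = 1, A_2 = 1, A_3 = 1. Minimum distance d = 1.

Enumerate all 2^2 = 4 messages m ∈ F_2^2.
For each, compute codeword c = mG in F_2^7, then tally its weight.
  m = 00 → c = 0000000, weight = 0.
  m = 10 → c = 0000011, weight = 2.
  m = 01 → c = 0010011, weight = 3.
  m = 11 → c = 0010000, weight = 1.
Tally weights:
  weight 0: 1 codewords.
  weight 1: 1 codewords.
  weight 2: 1 codewords.
  weight 3: 1 codewords.
Minimum distance d = smallest w > 0 with A_w > 0 = 1.
Sanity: Σ A_w = 4 = 2^2 = 4 ✓.


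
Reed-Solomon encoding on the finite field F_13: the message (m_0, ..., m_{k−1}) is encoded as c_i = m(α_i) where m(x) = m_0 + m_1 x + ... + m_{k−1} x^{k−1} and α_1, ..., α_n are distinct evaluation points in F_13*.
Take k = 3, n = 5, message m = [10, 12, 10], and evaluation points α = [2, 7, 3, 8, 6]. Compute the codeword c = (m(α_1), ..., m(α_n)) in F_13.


c = [9, 12, 6, 5, 0]

Message polynomial: m(x) = 10 + 12·x + 10·x^2 (mod 13).
For each evaluation point α_i, compute m(α_i) mod 13:
  α_1 = 2: Horner steps 10 → 6 → 9, so m(2) = 9.
  α_2 = 7: Horner steps 10 → 4 → 12, so m(7) = 12.
  α_3 = 3: Horner steps 10 → 3 → 6, so m(3) = 6.
  α_4 = 8: Horner steps 10 → 1 → 5, so m(8) = 5.
  α_5 = 6: Horner steps 10 → 7 → 0, so m(6) = 0.
Codeword c = [9, 12, 6, 5, 0] ∈ F_13^5.


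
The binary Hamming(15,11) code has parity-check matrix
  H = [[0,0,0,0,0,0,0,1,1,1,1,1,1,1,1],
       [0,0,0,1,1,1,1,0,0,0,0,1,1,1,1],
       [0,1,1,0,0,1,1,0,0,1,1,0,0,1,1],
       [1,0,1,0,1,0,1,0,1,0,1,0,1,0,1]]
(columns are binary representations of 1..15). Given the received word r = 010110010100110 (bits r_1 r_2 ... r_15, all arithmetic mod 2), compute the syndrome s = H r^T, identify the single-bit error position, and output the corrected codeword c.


s = (0, 0, 1, 0)^T, error position = 2, corrected codeword c = 000110010100110

Compute s = H r^T mod 2 one row at a time:
  s_1 = 1 + 0 + 1 + 0 + 0 + 1 + 1 + 0 = 4 ≡ 0 (mod 2).
  s_2 = 1 + 1 + 0 + 0 + 0 + 1 + 1 + 0 = 4 ≡ 0 (mod 2).
  s_3 = 1 + 0 + 0 + 0 + 1 + 0 + 1 + 0 = 3 ≡ 1 (mod 2).
  s_4 = 0 + 0 + 1 + 0 + 0 + 0 + 1 + 0 = 2 ≡ 0 (mod 2).
s = (0, 0, 1, 0)^T — this equals column 2 of H (binary 0010), so error is at position 2.
Correct: flip bit 2 of r = 010110010100110 to get c = 000110010100110.


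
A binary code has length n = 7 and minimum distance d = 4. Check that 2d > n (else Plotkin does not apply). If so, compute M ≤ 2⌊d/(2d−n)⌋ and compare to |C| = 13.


Plotkin bound M ≤ 8; given |C| = 13 > bound (violated).

Check applicability: 2d = 8, n = 7.
2d − n = 1 > 0, so Plotkin applies.
Compute d/(2d−n) = 4/1 ≈ 4.0000.
⌊d/(2d−n)⌋ = 4.
Plotkin bound: M ≤ 2·4 = 8.
Given |C| = 13, check: VIOLATED.
This |C| is above the Plotkin bound, so no binary code with n = 7, d = 4 and 13 codewords exists.


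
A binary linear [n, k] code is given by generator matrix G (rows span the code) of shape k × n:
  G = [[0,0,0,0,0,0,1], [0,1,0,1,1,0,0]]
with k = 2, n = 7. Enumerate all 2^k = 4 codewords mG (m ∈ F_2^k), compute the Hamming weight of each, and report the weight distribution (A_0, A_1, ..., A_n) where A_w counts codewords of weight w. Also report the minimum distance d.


Weight distribution: A_0 = 1, A_1 = 1, A_3 = 1, A_4 = 1. Minimum distance d = 1.

Enumerate all 2^2 = 4 messages m ∈ F_2^2.
For each, compute codeword c = mG in F_2^7, then tally its weight.
  m = 00 → c = 0000000, weight = 0.
  m = 10 → c = 0000001, weight = 1.
  m = 01 → c = 0101100, weight = 3.
  m = 11 → c = 0101101, weight = 4.
Tally weights:
  weight 0: 1 codewords.
  weight 1: 1 codewords.
  weight 3: 1 codewords.
  weight 4: 1 codewords.
Minimum distance d = smallest w > 0 with A_w > 0 = 1.
Sanity: Σ A_w = 4 = 2^2 = 4 ✓.


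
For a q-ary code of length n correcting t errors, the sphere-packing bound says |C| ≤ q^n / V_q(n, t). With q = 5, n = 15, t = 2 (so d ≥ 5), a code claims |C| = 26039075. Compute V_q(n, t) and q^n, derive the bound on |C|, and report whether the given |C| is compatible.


V_q(n, t) = 1741, q^n = 30517578125, Hamming bound = 17528764, |C| = 26039075 > bound (violated).

Step 1: Compute V_q(n, t) = Σ_{j=0}^2 C(n, j) (q−1)^j.
  j = 0: C(15,0)·(4)^0 = 1·1 = 1.
  j = 1: C(15,1)·(4)^1 = 15·4 = 60.
  j = 2: C(15,2)·(4)^2 = 105·16 = 1680.
  V_q(n, t) = 1 + 60 + 1680 = 1741.
Step 2: q^n = 5^15 = 30517578125.
Step 3: Hamming bound ⌊q^n / V_q(n,t)⌋ = ⌊30517578125/1741⌋ = 17528764.
Step 4: Compare |C| = 26039075 to 17528764: violated.
The claimed |C| lies above the Hamming bound, so no 5-ary code of length 15 with d ≥ 5 can have 26039075 codewords.


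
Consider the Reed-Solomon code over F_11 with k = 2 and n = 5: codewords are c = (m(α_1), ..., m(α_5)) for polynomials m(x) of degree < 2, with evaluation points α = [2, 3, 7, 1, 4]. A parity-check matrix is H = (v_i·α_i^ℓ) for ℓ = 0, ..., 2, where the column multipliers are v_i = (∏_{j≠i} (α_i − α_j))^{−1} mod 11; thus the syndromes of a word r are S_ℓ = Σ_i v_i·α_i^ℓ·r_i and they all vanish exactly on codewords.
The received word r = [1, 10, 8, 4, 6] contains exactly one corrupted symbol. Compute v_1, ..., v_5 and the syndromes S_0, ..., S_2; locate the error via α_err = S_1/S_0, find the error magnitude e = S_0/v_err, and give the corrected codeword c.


S = (7, 10, 8), error at position 2, error magnitude e = 1, c = [1, 9, 8, 4, 6].

Step 1: column multipliers v_i = (∏_{j≠i}(α_i − α_j))^{−1} mod 11.
  i = 1 (α = 2): (2−3)(2−7)(2−1)(2−4) = (−1)·(−5)·1·(−2) = −10 ≡ 1, so v_1 = 1^{−1} = 1 (mod 11).
  i = 2 (α = 3): (3−2)(3−7)(3−1)(3−4) = 1·(−4)·2·(−1) = 8 ≡ 8, so v_2 = 8^{−1} = 7 (mod 11).
  i = 3 (α = 7): (7−2)(7−3)(7−1)(7−4) = 5·4·6·3 = 360 ≡ 8, so v_3 = 8^{−1} = 7 (mod 11).
  i = 4 (α = 1): (1−2)(1−3)(1−7)(1−4) = (−1)·(−2)·(−6)·(−3) = 36 ≡ 3, so v_4 = 3^{−1} = 4 (mod 11).
  i = 5 (α = 4): (4−2)(4−3)(4−7)(4−1) = 2·1·(−3)·3 = −18 ≡ 4, so v_5 = 4^{−1} = 3 (mod 11).
  v = [1, 7, 7, 4, 3].
Step 2: syndromes of r = [1, 10, 8, 4, 6] (all sums mod 11).
  S_0 = Σ v_i r_i = 1·1 + 7·10 + 7·8 + 4·4 + 3·6 = 161 ≡ 7.
  S_1 = Σ v_i α_i r_i = 1·2·1 + 7·3·10 + 7·7·8 + 4·1·4 + 3·4·6 = 692 ≡ 10.
  α_i^2 mod 11 = [4, 9, 5, 1, 5].
  S_2 = Σ v_i α_i^2 r_i = 1·4·1 + 7·9·10 + 7·5·8 + 4·1·4 + 3·5·6 = 1020 ≡ 8.
  S = (7, 10, 8) ≠ 0, so r is not a codeword (an error is present).
Step 3: locate the error. For a single error e at position i, S_ℓ = v_i·e·α_i^ℓ, so α_err = S_1/S_0.
  S_0^{−1} = 7^{−1} = 8 (mod 11), so α_err = 10·8 = 80 ≡ 3 = α_2. Error position i = 2.
  Consistency check: S_2/S_1 = 8·10 = 80 ≡ 3 = α_err ✓ (single-error assumption holds).
Step 4: error magnitude e = S_0/v_2 = S_0·∏_{j≠2}(α_2 − α_j) = 7·8 = 56 ≡ 1 (mod 11).
Step 5: correct position 2: c_2 = r_2 − e = 10 − 1 ≡ 9 (mod 11). Hence c = [1, 9, 8, 4, 6].
  Check: interpolating c through the α_i gives m(x) = 7 + 8·x (degree < 2) with m(α_i) = c_i for every i, so c is indeed a codeword.


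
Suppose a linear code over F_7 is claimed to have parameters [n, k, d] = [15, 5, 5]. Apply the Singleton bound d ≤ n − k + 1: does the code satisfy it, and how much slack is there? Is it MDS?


Singleton RHS = n − k + 1 = 11, slack = 6, bound satisfied, not MDS.

Singleton bound: d ≤ n − k + 1.
Here n = 15, k = 5, so n − k + 1 = 11.
Given d = 5, check d ≤ 11: YES.
Slack = (n − k + 1) − d = 6.
The code is NOT MDS (slack = 6 > 0).
Description: the claimed parameters are [15, 5, 5]_7; such a code would be non-MDS.


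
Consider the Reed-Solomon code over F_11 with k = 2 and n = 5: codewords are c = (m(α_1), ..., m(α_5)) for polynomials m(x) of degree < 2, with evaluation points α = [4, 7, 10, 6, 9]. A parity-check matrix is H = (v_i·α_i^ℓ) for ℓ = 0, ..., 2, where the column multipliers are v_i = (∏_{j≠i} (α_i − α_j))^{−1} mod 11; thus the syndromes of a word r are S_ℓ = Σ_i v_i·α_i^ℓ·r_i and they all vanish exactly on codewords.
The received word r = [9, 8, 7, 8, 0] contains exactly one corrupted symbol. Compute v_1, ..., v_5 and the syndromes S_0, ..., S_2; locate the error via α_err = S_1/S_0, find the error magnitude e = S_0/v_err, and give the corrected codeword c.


S = (2, 1, 6), error at position 4, error magnitude e = 7, c = [9, 8, 7, 1, 0].

Step 1: column multipliers v_i = (∏_{j≠i}(α_i − α_j))^{−1} mod 11.
  i = 1 (α = 4): (4−7)(4−10)(4−6)(4−9) = (−3)·(−6)·(−2)·(−5) = 180 ≡ 4, so v_1 = 4^{−1} = 3 (mod 11).
  i = 2 (α = 7): (7−4)(7−10)(7−6)(7−9) = 3·(−3)·1·(−2) = 18 ≡ 7, so v_2 = 7^{−1} = 8 (mod 11).
  i = 3 (α = 10): (10−4)(10−7)(10−6)(10−9) = 6·3·4·1 = 72 ≡ 6, so v_3 = 6^{−1} = 2 (mod 11).
  i = 4 (α = 6): (6−4)(6−7)(6−10)(6−9) = 2·(−1)·(−4)·(−3) = −24 ≡ 9, so v_4 = 9^{−1} = 5 (mod 11).
  i = 5 (α = 9): (9−4)(9−7)(9−10)(9−6) = 5·2·(−1)·3 = −30 ≡ 3, so v_5 = 3^{−1} = 4 (mod 11).
  v = [3, 8, 2, 5, 4].
Step 2: syndromes of r = [9, 8, 7, 8, 0] (all sums mod 11).
  S_0 = Σ v_i r_i = 3·9 + 8·8 + 2·7 + 5·8 + 4·0 = 145 ≡ 2.
  S_1 = Σ v_i α_i r_i = 3·4·9 + 8·7·8 + 2·10·7 + 5·6·8 + 4·9·0 = 936 ≡ 1.
  α_i^2 mod 11 = [5, 5, 1, 3, 4].
  S_2 = Σ v_i α_i^2 r_i = 3·5·9 + 8·5·8 + 2·1·7 + 5·3·8 + 4·4·0 = 589 ≡ 6.
  S = (2, 1, 6) ≠ 0, so r is not a codeword (an error is present).
Step 3: locate the error. For a single error e at position i, S_ℓ = v_i·e·α_i^ℓ, so α_err = S_1/S_0.
  S_0^{−1} = 2^{−1} = 6 (mod 11), so α_err = 1·6 = 6 ≡ 6 = α_4. Error position i = 4.
  Consistency check: S_2/S_1 = 6·1 = 6 ≡ 6 = α_err ✓ (single-error assumption holds).
Step 4: error magnitude e = S_0/v_4 = S_0·∏_{j≠4}(α_4 − α_j) = 2·9 = 18 ≡ 7 (mod 11).
Step 5: correct position 4: c_4 = r_4 − e = 8 − 7 ≡ 1 (mod 11). Hence c = [9, 8, 7, 1, 0].
  Check: interpolating c through the α_i gives m(x) = 3 + 7·x (degree < 2) with m(α_i) = c_i for every i, so c is indeed a codeword.


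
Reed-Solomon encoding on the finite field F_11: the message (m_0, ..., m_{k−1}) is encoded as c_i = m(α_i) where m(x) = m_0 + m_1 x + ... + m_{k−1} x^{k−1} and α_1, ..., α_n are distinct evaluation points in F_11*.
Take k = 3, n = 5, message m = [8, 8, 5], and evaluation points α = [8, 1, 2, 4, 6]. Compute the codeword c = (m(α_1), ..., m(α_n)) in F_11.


c = [7, 10, 0, 10, 5]

Message polynomial: m(x) = 8 + 8·x + 5·x^2 (mod 11).
For each evaluation point α_i, compute m(α_i) mod 11:
  α_1 = 8: Horner steps 5 → 4 → 7, so m(8) = 7.
  α_2 = 1: Horner steps 5 → 2 → 10, so m(1) = 10.
  α_3 = 2: Horner steps 5 → 7 → 0, so m(2) = 0.
  α_4 = 4: Horner steps 5 → 6 → 10, so m(4) = 10.
  α_5 = 6: Horner steps 5 → 5 → 5, so m(6) = 5.
Codeword c = [7, 10, 0, 10, 5] ∈ F_11^5.


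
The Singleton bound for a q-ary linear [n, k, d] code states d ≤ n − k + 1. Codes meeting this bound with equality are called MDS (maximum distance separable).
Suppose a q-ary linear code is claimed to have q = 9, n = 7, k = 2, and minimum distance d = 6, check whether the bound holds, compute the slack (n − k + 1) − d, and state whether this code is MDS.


Singleton RHS = n − k + 1 = 6, slack = 0, bound satisfied, MDS.

Singleton bound: d ≤ n − k + 1.
Here n = 7, k = 2, so n − k + 1 = 6.
Given d = 6, check d ≤ 6: YES.
Slack = (n − k + 1) − d = 0.
The code is MDS (slack = 0).
Description: the claimed parameters are [7, 2, 6]_9; such a code would be MDS (meets Singleton bound).


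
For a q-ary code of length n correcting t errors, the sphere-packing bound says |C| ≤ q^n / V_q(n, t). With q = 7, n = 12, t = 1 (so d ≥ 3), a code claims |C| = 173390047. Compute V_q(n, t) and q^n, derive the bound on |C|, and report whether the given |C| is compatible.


V_q(n, t) = 73, q^n = 13841287201, Hamming bound = 189606673, |C| = 173390047 ≤ bound (satisfied).

Step 1: Compute V_q(n, t) = Σ_{j=0}^1 C(n, j) (q−1)^j.
  j = 0: C(12,0)·(6)^0 = 1·1 = 1.
  j = 1: C(12,1)·(6)^1 = 12·6 = 72.
  V_q(n, t) = 1 + 72 = 73.
Step 2: q^n = 7^12 = 13841287201.
Step 3: Hamming bound ⌊q^n / V_q(n,t)⌋ = ⌊13841287201/73⌋ = 189606673.
Step 4: Compare |C| = 173390047 to 189606673: satisfied.
The claimed |C| lies below the Hamming bound.


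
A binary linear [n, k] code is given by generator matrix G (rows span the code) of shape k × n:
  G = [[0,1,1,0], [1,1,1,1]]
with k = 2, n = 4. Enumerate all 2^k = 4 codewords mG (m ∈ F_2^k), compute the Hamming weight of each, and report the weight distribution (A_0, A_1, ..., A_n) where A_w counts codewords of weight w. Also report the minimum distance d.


Weight distribution: A_0 = 1, A_2 = 2, A_4 = 1. Minimum distance d = 2.

Enumerate all 2^2 = 4 messages m ∈ F_2^2.
For each, compute codeword c = mG in F_2^4, then tally its weight.
  m = 00 → c = 0000, weight = 0.
  m = 10 → c = 0110, weight = 2.
  m = 01 → c = 1111, weight = 4.
  m = 11 → c = 1001, weight = 2.
Tally weights:
  weight 0: 1 codewords.
  weight 2: 2 codewords.
  weight 4: 1 codewords.
Minimum distance d = smallest w > 0 with A_w > 0 = 2.
Sanity: Σ A_w = 4 = 2^2 = 4 ✓.


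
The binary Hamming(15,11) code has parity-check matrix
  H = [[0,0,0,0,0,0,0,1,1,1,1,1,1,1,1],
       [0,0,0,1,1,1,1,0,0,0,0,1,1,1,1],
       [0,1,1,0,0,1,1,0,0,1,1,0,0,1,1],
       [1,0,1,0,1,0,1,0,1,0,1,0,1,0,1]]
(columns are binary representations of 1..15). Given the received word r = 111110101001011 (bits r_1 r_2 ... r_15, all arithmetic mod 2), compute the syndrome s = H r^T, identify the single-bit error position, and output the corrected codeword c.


s = (0, 0, 1, 0)^T, error position = 2, corrected codeword c = 101110101001011

Compute s = H r^T mod 2 one row at a time:
  s_1 = 0 + 1 + 0 + 0 + 1 + 0 + 1 + 1 = 4 ≡ 0 (mod 2).
  s_2 = 1 + 1 + 0 + 1 + 1 + 0 + 1 + 1 = 6 ≡ 0 (mod 2).
  s_3 = 1 + 1 + 0 + 1 + 0 + 0 + 1 + 1 = 5 ≡ 1 (mod 2).
  s_4 = 1 + 1 + 1 + 1 + 1 + 0 + 0 + 1 = 6 ≡ 0 (mod 2).
s = (0, 0, 1, 0)^T — this equals column 2 of H (binary 0010), so error is at position 2.
Correct: flip bit 2 of r = 111110101001011 to get c = 101110101001011.


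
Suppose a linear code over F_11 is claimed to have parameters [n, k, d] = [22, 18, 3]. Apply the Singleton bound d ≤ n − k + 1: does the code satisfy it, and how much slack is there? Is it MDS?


Singleton RHS = n − k + 1 = 5, slack = 2, bound satisfied, not MDS.

Singleton bound: d ≤ n − k + 1.
Here n = 22, k = 18, so n − k + 1 = 5.
Given d = 3, check d ≤ 5: YES.
Slack = (n − k + 1) − d = 2.
The code is NOT MDS (slack = 2 > 0).
Description: the claimed parameters are [22, 18, 3]_11; such a code would be non-MDS.


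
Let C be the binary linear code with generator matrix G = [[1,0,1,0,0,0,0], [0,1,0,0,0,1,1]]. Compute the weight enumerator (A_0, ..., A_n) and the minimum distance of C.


Weight distribution: A_0 = 1, A_2 = 1, A_3 = 1, A_5 = 1. Minimum distance d = 2.

Enumerate all 2^2 = 4 messages m ∈ F_2^2.
For each, compute codeword c = mG in F_2^7, then tally its weight.
  m = 00 → c = 0000000, weight = 0.
  m = 10 → c = 1010000, weight = 2.
  m = 01 → c = 0100011, weight = 3.
  m = 11 → c = 1110011, weight = 5.
Tally weights:
  weight 0: 1 codewords.
  weight 2: 1 codewords.
  weight 3: 1 codewords.
  weight 5: 1 codewords.
Minimum distance d = smallest w > 0 with A_w > 0 = 2.
Sanity: Σ A_w = 4 = 2^2 = 4 ✓.


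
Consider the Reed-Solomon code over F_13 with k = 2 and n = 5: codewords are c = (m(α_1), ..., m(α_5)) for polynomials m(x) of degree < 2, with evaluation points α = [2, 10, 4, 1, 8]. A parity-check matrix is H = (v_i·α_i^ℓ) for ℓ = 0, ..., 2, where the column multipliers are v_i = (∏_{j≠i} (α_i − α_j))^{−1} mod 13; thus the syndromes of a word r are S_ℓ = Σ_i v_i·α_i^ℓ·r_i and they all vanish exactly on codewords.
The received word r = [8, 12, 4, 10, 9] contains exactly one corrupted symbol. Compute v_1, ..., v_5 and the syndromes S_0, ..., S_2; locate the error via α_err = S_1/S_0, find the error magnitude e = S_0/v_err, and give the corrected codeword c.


S = (12, 3, 4), error at position 2, error magnitude e = 7, c = [8, 5, 4, 10, 9].

Step 1: column multipliers v_i = (∏_{j≠i}(α_i − α_j))^{−1} mod 13.
  i = 1 (α = 2): (2−10)(2−4)(2−1)(2−8) = (−8)·(−2)·1·(−6) = −96 ≡ 8, so v_1 = 8^{−1} = 5 (mod 13).
  i = 2 (α = 10): (10−2)(10−4)(10−1)(10−8) = 8·6·9·2 = 864 ≡ 6, so v_2 = 6^{−1} = 11 (mod 13).
  i = 3 (α = 4): (4−2)(4−10)(4−1)(4−8) = 2·(−6)·3·(−4) = 144 ≡ 1, so v_3 = 1^{−1} = 1 (mod 13).
  i = 4 (α = 1): (1−2)(1−10)(1−4)(1−8) = (−1)·(−9)·(−3)·(−7) = 189 ≡ 7, so v_4 = 7^{−1} = 2 (mod 13).
  i = 5 (α = 8): (8−2)(8−10)(8−4)(8−1) = 6·(−2)·4·7 = −336 ≡ 2, so v_5 = 2^{−1} = 7 (mod 13).
  v = [5, 11, 1, 2, 7].
Step 2: syndromes of r = [8, 12, 4, 10, 9] (all sums mod 13).
  S_0 = Σ v_i r_i = 5·8 + 11·12 + 1·4 + 2·10 + 7·9 = 259 ≡ 12.
  S_1 = Σ v_i α_i r_i = 5·2·8 + 11·10·12 + 1·4·4 + 2·1·10 + 7·8·9 = 1940 ≡ 3.
  α_i^2 mod 13 = [4, 9, 3, 1, 12].
  S_2 = Σ v_i α_i^2 r_i = 5·4·8 + 11·9·12 + 1·3·4 + 2·1·10 + 7·12·9 = 2136 ≡ 4.
  S = (12, 3, 4) ≠ 0, so r is not a codeword (an error is present).
Step 3: locate the error. For a single error e at position i, S_ℓ = v_i·e·α_i^ℓ, so α_err = S_1/S_0.
  S_0^{−1} = 12^{−1} = 12 (mod 13), so α_err = 3·12 = 36 ≡ 10 = α_2. Error position i = 2.
  Consistency check: S_2/S_1 = 4·9 = 36 ≡ 10 = α_err ✓ (single-error assumption holds).
Step 4: error magnitude e = S_0/v_2 = S_0·∏_{j≠2}(α_2 − α_j) = 12·6 = 72 ≡ 7 (mod 13).
Step 5: correct position 2: c_2 = r_2 − e = 12 − 7 ≡ 5 (mod 13). Hence c = [8, 5, 4, 10, 9].
  Check: interpolating c through the α_i gives m(x) = 12 + 11·x (degree < 2) with m(α_i) = c_i for every i, so c is indeed a codeword.


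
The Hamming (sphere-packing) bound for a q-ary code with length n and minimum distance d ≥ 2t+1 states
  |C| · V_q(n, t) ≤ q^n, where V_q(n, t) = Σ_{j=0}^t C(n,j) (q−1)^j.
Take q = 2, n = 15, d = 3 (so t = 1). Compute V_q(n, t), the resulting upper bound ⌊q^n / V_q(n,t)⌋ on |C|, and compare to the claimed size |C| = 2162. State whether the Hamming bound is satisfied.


V_q(n, t) = 16, q^n = 32768, Hamming bound = 2048, |C| = 2162 > bound (violated).

Step 1: Compute V_q(n, t) = Σ_{j=0}^1 C(n, j) (q−1)^j.
  j = 0: C(15,0)·(1)^0 = 1·1 = 1.
  j = 1: C(15,1)·(1)^1 = 15·1 = 15.
  V_q(n, t) = 1 + 15 = 16.
Step 2: q^n = 2^15 = 32768.
Step 3: Hamming bound ⌊q^n / V_q(n,t)⌋ = ⌊32768/16⌋ = 2048.
Step 4: Compare |C| = 2162 to 2048: violated.
The claimed |C| lies above the Hamming bound, so no 2-ary code of length 15 with d ≥ 3 can have 2162 codewords.


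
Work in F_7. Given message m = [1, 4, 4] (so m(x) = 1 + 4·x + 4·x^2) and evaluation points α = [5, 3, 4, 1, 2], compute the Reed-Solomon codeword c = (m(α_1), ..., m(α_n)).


c = [2, 0, 4, 2, 4]

Message polynomial: m(x) = 1 + 4·x + 4·x^2 (mod 7).
For each evaluation point α_i, compute m(α_i) mod 7:
  α_1 = 5: Horner steps 4 → 3 → 2, so m(5) = 2.
  α_2 = 3: Horner steps 4 → 2 → 0, so m(3) = 0.
  α_3 = 4: Horner steps 4 → 6 → 4, so m(4) = 4.
  α_4 = 1: Horner steps 4 → 1 → 2, so m(1) = 2.
  α_5 = 2: Horner steps 4 → 5 → 4, so m(2) = 4.
Codeword c = [2, 0, 4, 2, 4] ∈ F_7^5.


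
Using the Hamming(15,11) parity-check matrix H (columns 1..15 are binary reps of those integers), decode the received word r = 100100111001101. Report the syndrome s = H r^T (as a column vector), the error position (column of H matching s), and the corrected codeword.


s = (1, 1, 0, 1)^T, error position = 13, corrected codeword c = 100100111001001

Compute s = H r^T mod 2 one row at a time:
  s_1 = 1 + 1 + 0 + 0 + 1 + 1 + 0 + 1 = 5 ≡ 1 (mod 2).
  s_2 = 1 + 0 + 0 + 1 + 1 + 1 + 0 + 1 = 5 ≡ 1 (mod 2).
  s_3 = 0 + 0 + 0 + 1 + 0 + 0 + 0 + 1 = 2 ≡ 0 (mod 2).
  s_4 = 1 + 0 + 0 + 1 + 1 + 0 + 1 + 1 = 5 ≡ 1 (mod 2).
s = (1, 1, 0, 1)^T — this equals column 13 of H (binary 1101), so error is at position 13.
Correct: flip bit 13 of r = 100100111001101 to get c = 100100111001001.


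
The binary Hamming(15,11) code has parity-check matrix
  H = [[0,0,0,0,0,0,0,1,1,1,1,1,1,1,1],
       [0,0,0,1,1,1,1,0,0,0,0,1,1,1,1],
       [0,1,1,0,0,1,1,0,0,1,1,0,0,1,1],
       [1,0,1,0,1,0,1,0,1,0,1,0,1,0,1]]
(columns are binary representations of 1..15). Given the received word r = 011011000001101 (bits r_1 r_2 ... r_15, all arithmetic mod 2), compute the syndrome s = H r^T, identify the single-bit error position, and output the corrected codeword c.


s = (1, 1, 0, 0)^T, error position = 12, corrected codeword c = 011011000000101

Compute s = H r^T mod 2 one row at a time:
  s_1 = 0 + 0 + 0 + 0 + 1 + 1 + 0 + 1 = 3 ≡ 1 (mod 2).
  s_2 = 0 + 1 + 1 + 0 + 1 + 1 + 0 + 1 = 5 ≡ 1 (mod 2).
  s_3 = 1 + 1 + 1 + 0 + 0 + 0 + 0 + 1 = 4 ≡ 0 (mod 2).
  s_4 = 0 + 1 + 1 + 0 + 0 + 0 + 1 + 1 = 4 ≡ 0 (mod 2).
s = (1, 1, 0, 0)^T — this equals column 12 of H (binary 1100), so error is at position 12.
Correct: flip bit 12 of r = 011011000001101 to get c = 011011000000101.


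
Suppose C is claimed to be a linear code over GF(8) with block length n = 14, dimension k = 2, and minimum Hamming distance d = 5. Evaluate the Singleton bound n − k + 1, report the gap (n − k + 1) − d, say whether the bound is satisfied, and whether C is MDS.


Singleton RHS = n − k + 1 = 13, slack = 8, bound satisfied, not MDS.

Singleton bound: d ≤ n − k + 1.
Here n = 14, k = 2, so n − k + 1 = 13.
Given d = 5, check d ≤ 13: YES.
Slack = (n − k + 1) − d = 8.
The code is NOT MDS (slack = 8 > 0).
Description: the claimed parameters are [14, 2, 5]_8; such a code would be non-MDS.


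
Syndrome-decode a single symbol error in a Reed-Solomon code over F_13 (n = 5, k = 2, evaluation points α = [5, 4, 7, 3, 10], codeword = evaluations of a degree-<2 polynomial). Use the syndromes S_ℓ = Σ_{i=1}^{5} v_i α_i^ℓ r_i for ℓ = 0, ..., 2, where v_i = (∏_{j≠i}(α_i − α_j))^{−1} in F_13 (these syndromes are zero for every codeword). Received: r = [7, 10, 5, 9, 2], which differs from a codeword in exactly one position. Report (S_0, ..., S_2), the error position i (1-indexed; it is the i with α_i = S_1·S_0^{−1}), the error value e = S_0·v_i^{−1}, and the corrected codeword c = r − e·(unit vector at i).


S = (10, 1, 4), error at position 2, error magnitude e = 2, c = [7, 8, 5, 9, 2].

Step 1: column multipliers v_i = (∏_{j≠i}(α_i − α_j))^{−1} mod 13.
  i = 1 (α = 5): (5−4)(5−7)(5−3)(5−10) = 1·(−2)·2·(−5) = 20 ≡ 7, so v_1 = 7^{−1} = 2 (mod 13).
  i = 2 (α = 4): (4−5)(4−7)(4−3)(4−10) = (−1)·(−3)·1·(−6) = −18 ≡ 8, so v_2 = 8^{−1} = 5 (mod 13).
  i = 3 (α = 7): (7−5)(7−4)(7−3)(7−10) = 2·3·4·(−3) = −72 ≡ 6, so v_3 = 6^{−1} = 11 (mod 13).
  i = 4 (α = 3): (3−5)(3−4)(3−7)(3−10) = (−2)·(−1)·(−4)·(−7) = 56 ≡ 4, so v_4 = 4^{−1} = 10 (mod 13).
  i = 5 (α = 10): (10−5)(10−4)(10−7)(10−3) = 5·6·3·7 = 630 ≡ 6, so v_5 = 6^{−1} = 11 (mod 13).
  v = [2, 5, 11, 10, 11].
Step 2: syndromes of r = [7, 10, 5, 9, 2] (all sums mod 13).
  S_0 = Σ v_i r_i = 2·7 + 5·10 + 11·5 + 10·9 + 11·2 = 231 ≡ 10.
  S_1 = Σ v_i α_i r_i = 2·5·7 + 5·4·10 + 11·7·5 + 10·3·9 + 11·10·2 = 1145 ≡ 1.
  α_i^2 mod 13 = [12, 3, 10, 9, 9].
  S_2 = Σ v_i α_i^2 r_i = 2·12·7 + 5·3·10 + 11·10·5 + 10·9·9 + 11·9·2 = 1876 ≡ 4.
  S = (10, 1, 4) ≠ 0, so r is not a codeword (an error is present).
Step 3: locate the error. For a single error e at position i, S_ℓ = v_i·e·α_i^ℓ, so α_err = S_1/S_0.
  S_0^{−1} = 10^{−1} = 4 (mod 13), so α_err = 1·4 = 4 ≡ 4 = α_2. Error position i = 2.
  Consistency check: S_2/S_1 = 4·1 = 4 ≡ 4 = α_err ✓ (single-error assumption holds).
Step 4: error magnitude e = S_0/v_2 = S_0·∏_{j≠2}(α_2 − α_j) = 10·8 = 80 ≡ 2 (mod 13).
Step 5: correct position 2: c_2 = r_2 − e = 10 − 2 ≡ 8 (mod 13). Hence c = [7, 8, 5, 9, 2].
  Check: interpolating c through the α_i gives m(x) = 12 + 12·x (degree < 2) with m(α_i) = c_i for every i, so c is indeed a codeword.
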